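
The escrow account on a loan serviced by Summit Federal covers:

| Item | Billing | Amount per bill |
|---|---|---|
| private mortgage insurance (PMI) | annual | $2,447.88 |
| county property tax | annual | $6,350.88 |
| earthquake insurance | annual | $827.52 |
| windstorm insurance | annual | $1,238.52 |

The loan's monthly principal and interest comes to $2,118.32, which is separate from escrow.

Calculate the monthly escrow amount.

Private mortgage insurance (PMI) = $2,447.88
County property tax = $6,350.88
Earthquake insurance = $827.52
Windstorm insurance = $1,238.52
Yearly total = $2,447.88 + $6,350.88 + $827.52 + $1,238.52 = $10,864.80
Base monthly escrow = $10,864.80 / 12 = $905.40

$905.40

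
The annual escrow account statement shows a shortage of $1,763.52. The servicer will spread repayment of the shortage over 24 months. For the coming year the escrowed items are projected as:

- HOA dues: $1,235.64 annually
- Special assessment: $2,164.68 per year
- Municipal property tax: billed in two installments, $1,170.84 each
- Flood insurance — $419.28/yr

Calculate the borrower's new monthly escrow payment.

$586.92

HOA dues = $1,235.64
Special assessment = $2,164.68
Municipal property tax = $1,170.84 × 2 = $2,341.68
Flood insurance = $419.28
Total annual escrow = $6,161.28
Monthly escrow = $6,161.28 / 12 = $513.44
Shortage per month = $1,763.52 ÷ 24 = $73.48
Adjusted monthly = $513.44 + $73.48 = $586.92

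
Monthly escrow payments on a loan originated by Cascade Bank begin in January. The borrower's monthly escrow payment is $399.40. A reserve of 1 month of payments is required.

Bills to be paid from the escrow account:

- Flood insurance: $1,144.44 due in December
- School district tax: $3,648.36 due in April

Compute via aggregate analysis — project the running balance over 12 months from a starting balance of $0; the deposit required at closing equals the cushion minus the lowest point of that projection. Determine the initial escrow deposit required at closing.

Cushion = 1 × $399.40 = $399.40
Trial balance (start $0, +$399.40 each month, − disbursements):
  Jan: +$399.40 → $399.40
  Feb: +$399.40 → $798.80
  Mar: +$399.40 → $1,198.20
  Apr: +$399.40 − $3,648.36 → -$2,050.76
  May: +$399.40 → -$1,651.36
  Jun: +$399.40 → -$1,251.96
  Jul: +$399.40 → -$852.56
  Aug: +$399.40 → -$453.16
  Sep: +$399.40 → -$53.76
  Oct: +$399.40 → $345.64
  Nov: +$399.40 → $745.04
  Dec: +$399.40 − $1,144.44 → $0.00
Lowest trial balance = -$2,050.76 (Apr)
Initial deposit = cushion − low point = $399.40 − (-$2,050.76) = $2,450.16

$2,450.16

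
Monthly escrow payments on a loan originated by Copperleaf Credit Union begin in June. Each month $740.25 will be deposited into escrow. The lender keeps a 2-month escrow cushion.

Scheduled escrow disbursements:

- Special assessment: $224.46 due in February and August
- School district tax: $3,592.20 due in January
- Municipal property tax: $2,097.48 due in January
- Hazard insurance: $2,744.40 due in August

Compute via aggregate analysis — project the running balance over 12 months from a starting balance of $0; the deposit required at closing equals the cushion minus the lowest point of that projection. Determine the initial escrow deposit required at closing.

$4,217.04

Cushion = 2 × $740.25 = $1,480.50
Trial balance (start $0, +$740.25 each month, − disbursements):
  Jun: +$740.25 → $740.25
  Jul: +$740.25 → $1,480.50
  Aug: +$740.25 − $2,968.86 → -$748.11
  Sep: +$740.25 → -$7.86
  Oct: +$740.25 → $732.39
  Nov: +$740.25 → $1,472.64
  Dec: +$740.25 → $2,212.89
  Jan: +$740.25 − $5,689.68 → -$2,736.54
  Feb: +$740.25 − $224.46 → -$2,220.75
  Mar: +$740.25 → -$1,480.50
  Apr: +$740.25 → -$740.25
  May: +$740.25 → $0.00
Lowest trial balance = -$2,736.54 (Jan)
Initial deposit = cushion − low point = $1,480.50 − (-$2,736.54) = $4,217.04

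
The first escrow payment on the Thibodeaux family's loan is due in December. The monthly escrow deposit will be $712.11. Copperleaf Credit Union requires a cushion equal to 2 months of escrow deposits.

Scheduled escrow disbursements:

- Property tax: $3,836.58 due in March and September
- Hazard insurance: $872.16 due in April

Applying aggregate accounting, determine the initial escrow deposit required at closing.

$2,848.44

Cushion = 2 × $712.11 = $1,424.22
Trial balance (start $0, +$712.11 each month, − disbursements):
  Dec: +$712.11 → $712.11
  Jan: +$712.11 → $1,424.22
  Feb: +$712.11 → $2,136.33
  Mar: +$712.11 − $3,836.58 → -$988.14
  Apr: +$712.11 − $872.16 → -$1,148.19
  May: +$712.11 → -$436.08
  Jun: +$712.11 → $276.03
  Jul: +$712.11 → $988.14
  Aug: +$712.11 → $1,700.25
  Sep: +$712.11 − $3,836.58 → -$1,424.22
  Oct: +$712.11 → -$712.11
  Nov: +$712.11 → $0.00
Lowest trial balance = -$1,424.22 (Sep)
Initial deposit = cushion − low point = $1,424.22 − (-$1,424.22) = $2,848.44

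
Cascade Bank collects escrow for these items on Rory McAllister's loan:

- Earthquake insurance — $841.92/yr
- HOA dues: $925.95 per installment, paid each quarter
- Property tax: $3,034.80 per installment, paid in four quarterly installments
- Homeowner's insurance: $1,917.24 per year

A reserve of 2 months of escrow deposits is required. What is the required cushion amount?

$3,100.36

Earthquake insurance — $841.92
HOA dues — $925.95 × 4 = $3,703.80
Property tax — $3,034.80 × 4 = $12,139.20
Homeowner's insurance — $1,917.24
Total annual escrow = $18,602.16
Monthly escrow = $18,602.16 ÷ 12 = $1,550.18
Reserve = 2 × $1,550.18 = $3,100.36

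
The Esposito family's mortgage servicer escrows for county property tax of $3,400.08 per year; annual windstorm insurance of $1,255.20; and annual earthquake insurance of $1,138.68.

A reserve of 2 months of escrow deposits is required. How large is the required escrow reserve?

County property tax: $3,400.08 per year
Windstorm insurance: $1,255.20 per year
Earthquake insurance: $1,138.68 per year
Combined annual = $5,793.96
Monthly escrow = $5,793.96 ÷ 12 = $482.83
Required cushion = 2 × $482.83 = $965.66

$965.66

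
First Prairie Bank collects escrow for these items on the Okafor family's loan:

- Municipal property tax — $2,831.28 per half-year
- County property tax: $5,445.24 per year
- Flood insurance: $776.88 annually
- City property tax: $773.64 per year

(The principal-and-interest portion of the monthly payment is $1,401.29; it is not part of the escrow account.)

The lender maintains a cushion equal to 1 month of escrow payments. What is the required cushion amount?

Municipal property tax = $2,831.28 × 2 = $5,662.56
County property tax = $5,445.24
Flood insurance = $776.88
City property tax = $773.64
Total annual escrow = $5,662.56 + $5,445.24 + $776.88 + $773.64 = $12,658.32
Base monthly escrow = $12,658.32 / 12 = $1,054.86
Reserve = 1 × $1,054.86 = $1,054.86

$1,054.86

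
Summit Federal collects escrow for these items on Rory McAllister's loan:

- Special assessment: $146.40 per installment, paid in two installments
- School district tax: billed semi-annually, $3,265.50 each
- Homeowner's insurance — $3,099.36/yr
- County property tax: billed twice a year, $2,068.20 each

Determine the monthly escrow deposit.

$1,171.63

Special assessment: $146.40 × 2 = $292.80 per year
School district tax: $3,265.50 × 2 = $6,531.00 per year
Homeowner's insurance: $3,099.36 per year
County property tax: $2,068.20 × 2 = $4,136.40 per year
Total annual escrow = $292.80 + $6,531.00 + $3,099.36 + $4,136.40 = $14,059.56
Base monthly escrow = $14,059.56 / 12 = $1,171.63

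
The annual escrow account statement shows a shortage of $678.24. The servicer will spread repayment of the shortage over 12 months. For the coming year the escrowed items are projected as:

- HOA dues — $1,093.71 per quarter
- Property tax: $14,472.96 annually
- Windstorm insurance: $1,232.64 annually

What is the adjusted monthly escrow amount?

$1,729.89

HOA dues = $1,093.71 × 4 = $4,374.84/yr
Property tax = $14,472.96/yr
Windstorm insurance = $1,232.64/yr
Yearly total = $4,374.84 + $14,472.96 + $1,232.64 = $20,080.44
Monthly escrow = $20,080.44 ÷ 12 = $1,673.37
Shortage per month = $678.24 ÷ 12 = $56.52
Adjusted monthly = $1,673.37 + $56.52 = $1,729.89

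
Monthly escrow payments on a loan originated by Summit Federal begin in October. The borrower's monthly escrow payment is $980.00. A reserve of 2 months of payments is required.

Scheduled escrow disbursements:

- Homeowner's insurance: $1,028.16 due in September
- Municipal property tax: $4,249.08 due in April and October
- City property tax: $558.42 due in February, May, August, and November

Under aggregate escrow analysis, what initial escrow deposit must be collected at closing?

Cushion = 2 × $980.00 = $1,960.00
Trial balance (start $0, +$980.00 each month, − disbursements):
  Oct: +$980.00 − $4,249.08 → -$3,269.08
  Nov: +$980.00 − $558.42 → -$2,847.50
  Dec: +$980.00 → -$1,867.50
  Jan: +$980.00 → -$887.50
  Feb: +$980.00 − $558.42 → -$465.92
  Mar: +$980.00 → $514.08
  Apr: +$980.00 − $4,249.08 → -$2,755.00
  May: +$980.00 − $558.42 → -$2,333.42
  Jun: +$980.00 → -$1,353.42
  Jul: +$980.00 → -$373.42
  Aug: +$980.00 − $558.42 → $48.16
  Sep: +$980.00 − $1,028.16 → $0.00
Lowest trial balance = -$3,269.08 (Oct)
Initial deposit = cushion − low point = $1,960.00 − (-$3,269.08) = $5,229.08

$5,229.08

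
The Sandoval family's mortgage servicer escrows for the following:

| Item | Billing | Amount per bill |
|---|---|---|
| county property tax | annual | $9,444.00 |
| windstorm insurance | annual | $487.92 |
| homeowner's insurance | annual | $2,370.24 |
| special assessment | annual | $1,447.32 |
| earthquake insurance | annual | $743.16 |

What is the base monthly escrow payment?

$1,207.72

County property tax = $9,444.00 annually
Windstorm insurance = $487.92 annually
Homeowner's insurance = $2,370.24 annually
Special assessment = $1,447.32 annually
Earthquake insurance = $743.16 annually
Total annual escrow = $14,492.64
Base monthly escrow = $14,492.64 ÷ 12 = $1,207.72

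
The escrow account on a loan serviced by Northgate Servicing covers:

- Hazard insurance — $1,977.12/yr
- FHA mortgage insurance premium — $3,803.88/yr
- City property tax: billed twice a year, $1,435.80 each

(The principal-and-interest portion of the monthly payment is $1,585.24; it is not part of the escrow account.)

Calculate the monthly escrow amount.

$721.05

Hazard insurance — $1,977.12 per year
FHA mortgage insurance premium — $3,803.88 per year
City property tax — $1,435.80 × 2 = $2,871.60 per year
Yearly total = $1,977.12 + $3,803.88 + $2,871.60 = $8,652.60
Base monthly escrow = $8,652.60 / 12 = $721.05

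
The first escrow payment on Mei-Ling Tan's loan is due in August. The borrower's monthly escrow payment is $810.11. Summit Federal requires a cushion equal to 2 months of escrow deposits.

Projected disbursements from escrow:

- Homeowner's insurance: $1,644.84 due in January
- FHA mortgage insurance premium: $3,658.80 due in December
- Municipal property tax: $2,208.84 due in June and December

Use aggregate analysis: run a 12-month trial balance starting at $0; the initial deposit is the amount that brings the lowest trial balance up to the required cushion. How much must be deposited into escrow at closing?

Cushion = 2 × $810.11 = $1,620.22
Trial balance (start $0, +$810.11 each month, − disbursements):
  Aug: +$810.11 → $810.11
  Sep: +$810.11 → $1,620.22
  Oct: +$810.11 → $2,430.33
  Nov: +$810.11 → $3,240.44
  Dec: +$810.11 − $5,867.64 → -$1,817.09
  Jan: +$810.11 − $1,644.84 → -$2,651.82
  Feb: +$810.11 → -$1,841.71
  Mar: +$810.11 → -$1,031.60
  Apr: +$810.11 → -$221.49
  May: +$810.11 → $588.62
  Jun: +$810.11 − $2,208.84 → -$810.11
  Jul: +$810.11 → $0.00
Lowest trial balance = -$2,651.82 (Jan)
Initial deposit = cushion − low point = $1,620.22 − (-$2,651.82) = $4,272.04

$4,272.04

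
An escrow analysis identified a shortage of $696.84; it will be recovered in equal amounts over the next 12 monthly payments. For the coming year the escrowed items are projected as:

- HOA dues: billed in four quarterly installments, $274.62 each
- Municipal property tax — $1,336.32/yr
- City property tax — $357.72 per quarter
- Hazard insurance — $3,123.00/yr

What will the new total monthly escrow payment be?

$640.46

HOA dues: $274.62 × 4 = $1,098.48 annually
Municipal property tax: $1,336.32 annually
City property tax: $357.72 × 4 = $1,430.88 annually
Hazard insurance: $3,123.00 annually
Yearly total = $1,098.48 + $1,336.32 + $1,430.88 + $3,123.00 = $6,988.68
Base monthly escrow = $6,988.68 / 12 = $582.39
Shortage per month = $696.84 ÷ 12 = $58.07
New monthly escrow = $582.39 + $58.07 = $640.46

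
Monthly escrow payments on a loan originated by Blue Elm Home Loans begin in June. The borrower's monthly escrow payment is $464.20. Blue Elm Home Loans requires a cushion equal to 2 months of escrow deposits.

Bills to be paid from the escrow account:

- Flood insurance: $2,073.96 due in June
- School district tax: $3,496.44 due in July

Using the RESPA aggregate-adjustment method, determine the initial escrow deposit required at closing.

Cushion = 2 × $464.20 = $928.40
Trial balance (start $0, +$464.20 each month, − disbursements):
  Jun: +$464.20 − $2,073.96 → -$1,609.76
  Jul: +$464.20 − $3,496.44 → -$4,642.00
  Aug: +$464.20 → -$4,177.80
  Sep: +$464.20 → -$3,713.60
  Oct: +$464.20 → -$3,249.40
  Nov: +$464.20 → -$2,785.20
  Dec: +$464.20 → -$2,321.00
  Jan: +$464.20 → -$1,856.80
  Feb: +$464.20 → -$1,392.60
  Mar: +$464.20 → -$928.40
  Apr: +$464.20 → -$464.20
  May: +$464.20 → $0.00
Lowest trial balance = -$4,642.00 (Jul)
Initial deposit = cushion − low point = $928.40 − (-$4,642.00) = $5,570.40

$5,570.40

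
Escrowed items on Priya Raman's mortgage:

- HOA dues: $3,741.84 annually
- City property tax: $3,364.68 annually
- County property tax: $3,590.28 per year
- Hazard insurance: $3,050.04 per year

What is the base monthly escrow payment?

$1,145.57

HOA dues — $3,741.84/yr
City property tax — $3,364.68/yr
County property tax — $3,590.28/yr
Hazard insurance — $3,050.04/yr
Combined annual = $3,741.84 + $3,364.68 + $3,590.28 + $3,050.04 = $13,746.84
Monthly escrow = $13,746.84 / 12 = $1,145.57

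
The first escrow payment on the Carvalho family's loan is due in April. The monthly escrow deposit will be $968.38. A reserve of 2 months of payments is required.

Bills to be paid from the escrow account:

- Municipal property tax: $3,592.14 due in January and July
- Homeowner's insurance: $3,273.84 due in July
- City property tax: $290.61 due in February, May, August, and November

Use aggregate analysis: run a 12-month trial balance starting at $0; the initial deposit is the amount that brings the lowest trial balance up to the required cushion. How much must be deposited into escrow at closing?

Cushion = 2 × $968.38 = $1,936.76
Trial balance (start $0, +$968.38 each month, − disbursements):
  Apr: +$968.38 → $968.38
  May: +$968.38 − $290.61 → $1,646.15
  Jun: +$968.38 → $2,614.53
  Jul: +$968.38 − $6,865.98 → -$3,283.07
  Aug: +$968.38 − $290.61 → -$2,605.30
  Sep: +$968.38 → -$1,636.92
  Oct: +$968.38 → -$668.54
  Nov: +$968.38 − $290.61 → $9.23
  Dec: +$968.38 → $977.61
  Jan: +$968.38 − $3,592.14 → -$1,646.15
  Feb: +$968.38 − $290.61 → -$968.38
  Mar: +$968.38 → $0.00
Lowest trial balance = -$3,283.07 (Jul)
Initial deposit = cushion − low point = $1,936.76 − (-$3,283.07) = $5,219.83

$5,219.83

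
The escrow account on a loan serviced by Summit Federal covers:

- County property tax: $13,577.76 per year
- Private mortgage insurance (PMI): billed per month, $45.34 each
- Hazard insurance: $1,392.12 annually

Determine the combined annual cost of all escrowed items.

County property tax — $13,577.76
Private mortgage insurance (PMI) — $45.34 × 12 = $544.08
Hazard insurance — $1,392.12
Annual escrow total = $15,513.96

$15,513.96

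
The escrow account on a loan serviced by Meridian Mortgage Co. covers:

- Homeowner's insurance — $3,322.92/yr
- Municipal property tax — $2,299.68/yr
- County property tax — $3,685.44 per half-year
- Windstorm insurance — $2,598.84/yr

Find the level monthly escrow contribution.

$1,299.36

Homeowner's insurance = $3,322.92 annually
Municipal property tax = $2,299.68 annually
County property tax = $3,685.44 × 2 = $7,370.88 annually
Windstorm insurance = $2,598.84 annually
Total annual escrow = $15,592.32
Per month = $15,592.32 / 12 = $1,299.36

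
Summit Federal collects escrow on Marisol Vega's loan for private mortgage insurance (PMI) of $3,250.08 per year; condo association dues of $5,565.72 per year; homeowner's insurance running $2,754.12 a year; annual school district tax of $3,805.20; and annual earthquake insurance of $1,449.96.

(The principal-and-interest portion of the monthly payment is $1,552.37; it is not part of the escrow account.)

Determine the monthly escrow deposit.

$1,402.09

Private mortgage insurance (PMI) — $3,250.08 per year
Condo association dues — $5,565.72 per year
Homeowner's insurance — $2,754.12 per year
School district tax — $3,805.20 per year
Earthquake insurance — $1,449.96 per year
Combined annual = $3,250.08 + $5,565.72 + $2,754.12 + $3,805.20 + $1,449.96 = $16,825.08
Monthly escrow = $16,825.08 ÷ 12 = $1,402.09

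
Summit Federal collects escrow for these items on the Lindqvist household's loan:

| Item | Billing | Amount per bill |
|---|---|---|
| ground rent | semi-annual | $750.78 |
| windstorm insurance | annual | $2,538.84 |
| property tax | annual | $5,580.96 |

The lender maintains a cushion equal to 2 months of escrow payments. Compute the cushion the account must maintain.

$1,603.56

Ground rent: $750.78 × 2 = $1,501.56/yr
Windstorm insurance: $2,538.84/yr
Property tax: $5,580.96/yr
Yearly total = $1,501.56 + $2,538.84 + $5,580.96 = $9,621.36
Monthly = $9,621.36 ÷ 12 = $801.78
Cushion = 2 × $801.78 = $1,603.56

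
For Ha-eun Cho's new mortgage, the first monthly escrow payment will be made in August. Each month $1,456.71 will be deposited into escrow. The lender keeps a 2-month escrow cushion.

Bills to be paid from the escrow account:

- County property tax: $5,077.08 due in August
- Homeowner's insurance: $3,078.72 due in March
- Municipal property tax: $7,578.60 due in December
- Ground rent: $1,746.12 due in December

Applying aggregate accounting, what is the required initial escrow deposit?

Cushion = 2 × $1,456.71 = $2,913.42
Trial balance (start $0, +$1,456.71 each month, − disbursements):
  Aug: +$1,456.71 − $5,077.08 → -$3,620.37
  Sep: +$1,456.71 → -$2,163.66
  Oct: +$1,456.71 → -$706.95
  Nov: +$1,456.71 → $749.76
  Dec: +$1,456.71 − $9,324.72 → -$7,118.25
  Jan: +$1,456.71 → -$5,661.54
  Feb: +$1,456.71 → -$4,204.83
  Mar: +$1,456.71 − $3,078.72 → -$5,826.84
  Apr: +$1,456.71 → -$4,370.13
  May: +$1,456.71 → -$2,913.42
  Jun: +$1,456.71 → -$1,456.71
  Jul: +$1,456.71 → $0.00
Lowest trial balance = -$7,118.25 (Dec)
Initial deposit = cushion − low point = $2,913.42 − (-$7,118.25) = $10,031.67

$10,031.67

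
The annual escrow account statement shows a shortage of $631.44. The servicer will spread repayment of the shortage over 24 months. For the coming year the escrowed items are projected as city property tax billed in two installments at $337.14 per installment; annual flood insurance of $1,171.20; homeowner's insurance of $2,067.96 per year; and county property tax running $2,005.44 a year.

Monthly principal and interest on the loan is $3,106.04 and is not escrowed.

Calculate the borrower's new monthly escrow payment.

City property tax: $337.14 × 2 = $674.28 annually
Flood insurance: $1,171.20 annually
Homeowner's insurance: $2,067.96 annually
County property tax: $2,005.44 annually
Total annual escrow = $5,918.88
Base monthly escrow = $5,918.88 / 12 = $493.24
Monthly shortage recovery: $631.44 ÷ 24 = $26.31
New monthly escrow = $493.24 + $26.31 = $519.55

$519.55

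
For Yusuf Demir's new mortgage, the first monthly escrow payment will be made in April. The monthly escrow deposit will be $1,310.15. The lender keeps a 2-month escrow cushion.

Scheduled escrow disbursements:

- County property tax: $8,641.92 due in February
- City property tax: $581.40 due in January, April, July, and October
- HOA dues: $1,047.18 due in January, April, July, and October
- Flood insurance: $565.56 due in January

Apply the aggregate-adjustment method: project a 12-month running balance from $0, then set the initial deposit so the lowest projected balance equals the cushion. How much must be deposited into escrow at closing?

Cushion = 2 × $1,310.15 = $2,620.30
Trial balance (start $0, +$1,310.15 each month, − disbursements):
  Apr: +$1,310.15 − $1,628.58 → -$318.43
  May: +$1,310.15 → $991.72
  Jun: +$1,310.15 → $2,301.87
  Jul: +$1,310.15 − $1,628.58 → $1,983.44
  Aug: +$1,310.15 → $3,293.59
  Sep: +$1,310.15 → $4,603.74
  Oct: +$1,310.15 − $1,628.58 → $4,285.31
  Nov: +$1,310.15 → $5,595.46
  Dec: +$1,310.15 → $6,905.61
  Jan: +$1,310.15 − $2,194.14 → $6,021.62
  Feb: +$1,310.15 − $8,641.92 → -$1,310.15
  Mar: +$1,310.15 → $0.00
Lowest trial balance = -$1,310.15 (Feb)
Initial deposit = cushion − low point = $2,620.30 − (-$1,310.15) = $3,930.45

$3,930.45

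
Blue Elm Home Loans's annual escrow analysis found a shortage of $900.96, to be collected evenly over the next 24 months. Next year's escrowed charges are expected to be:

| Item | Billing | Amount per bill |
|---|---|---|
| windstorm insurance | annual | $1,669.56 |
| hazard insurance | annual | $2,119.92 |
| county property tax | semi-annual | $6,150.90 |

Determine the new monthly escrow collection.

Windstorm insurance = $1,669.56
Hazard insurance = $2,119.92
County property tax = $6,150.90 × 2 = $12,301.80
Combined annual = $1,669.56 + $2,119.92 + $12,301.80 = $16,091.28
Per month = $16,091.28 ÷ 12 = $1,340.94
Shortage per month = $900.96 ÷ 24 = $37.54
Adjusted monthly = $1,340.94 + $37.54 = $1,378.48

$1,378.48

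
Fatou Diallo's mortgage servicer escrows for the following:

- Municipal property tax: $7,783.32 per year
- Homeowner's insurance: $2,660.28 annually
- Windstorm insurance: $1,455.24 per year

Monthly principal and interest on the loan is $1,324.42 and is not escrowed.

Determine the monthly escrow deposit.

$991.57

Municipal property tax = $7,783.32/yr
Homeowner's insurance = $2,660.28/yr
Windstorm insurance = $1,455.24/yr
Combined annual = $7,783.32 + $2,660.28 + $1,455.24 = $11,898.84
Monthly = $11,898.84 / 12 = $991.57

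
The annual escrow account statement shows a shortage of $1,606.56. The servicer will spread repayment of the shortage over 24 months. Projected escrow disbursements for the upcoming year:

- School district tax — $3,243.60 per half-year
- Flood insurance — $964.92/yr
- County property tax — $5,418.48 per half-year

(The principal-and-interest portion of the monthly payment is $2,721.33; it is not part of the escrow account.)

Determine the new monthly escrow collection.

School district tax — $3,243.60 × 2 = $6,487.20 annually
Flood insurance — $964.92 annually
County property tax — $5,418.48 × 2 = $10,836.96 annually
Annual escrow total = $6,487.20 + $964.92 + $10,836.96 = $18,289.08
Base monthly escrow = $18,289.08 ÷ 12 = $1,524.09
Shortage per month = $1,606.56 ÷ 24 = $66.94
Adjusted monthly = $1,524.09 + $66.94 = $1,591.03

$1,591.03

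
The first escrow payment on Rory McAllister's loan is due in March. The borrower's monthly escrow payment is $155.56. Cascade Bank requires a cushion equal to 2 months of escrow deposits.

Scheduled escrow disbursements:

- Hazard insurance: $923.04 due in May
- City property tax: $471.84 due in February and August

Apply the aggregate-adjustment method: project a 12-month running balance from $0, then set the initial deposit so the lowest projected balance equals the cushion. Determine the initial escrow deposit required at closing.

Cushion = 2 × $155.56 = $311.12
Trial balance (start $0, +$155.56 each month, − disbursements):
  Mar: +$155.56 → $155.56
  Apr: +$155.56 → $311.12
  May: +$155.56 − $923.04 → -$456.36
  Jun: +$155.56 → -$300.80
  Jul: +$155.56 → -$145.24
  Aug: +$155.56 − $471.84 → -$461.52
  Sep: +$155.56 → -$305.96
  Oct: +$155.56 → -$150.40
  Nov: +$155.56 → $5.16
  Dec: +$155.56 → $160.72
  Jan: +$155.56 → $316.28
  Feb: +$155.56 − $471.84 → $0.00
Lowest trial balance = -$461.52 (Aug)
Initial deposit = cushion − low point = $311.12 − (-$461.52) = $772.64

$772.64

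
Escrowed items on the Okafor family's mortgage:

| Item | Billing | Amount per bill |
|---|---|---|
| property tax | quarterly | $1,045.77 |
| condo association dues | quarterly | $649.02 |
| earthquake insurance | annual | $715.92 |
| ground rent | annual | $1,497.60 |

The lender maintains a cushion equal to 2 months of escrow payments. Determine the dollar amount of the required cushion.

$1,498.78

Property tax = $1,045.77 × 4 = $4,183.08/yr
Condo association dues = $649.02 × 4 = $2,596.08/yr
Earthquake insurance = $715.92/yr
Ground rent = $1,497.60/yr
Yearly total = $8,992.68
Monthly = $8,992.68 ÷ 12 = $749.39
Reserve = 2 × $749.39 = $1,498.78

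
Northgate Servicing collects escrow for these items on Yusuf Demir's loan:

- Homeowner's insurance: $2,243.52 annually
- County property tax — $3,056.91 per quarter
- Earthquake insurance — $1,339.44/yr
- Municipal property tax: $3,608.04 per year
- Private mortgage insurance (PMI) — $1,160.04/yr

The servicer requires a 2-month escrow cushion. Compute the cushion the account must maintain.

Homeowner's insurance — $2,243.52
County property tax — $3,056.91 × 4 = $12,227.64
Earthquake insurance — $1,339.44
Municipal property tax — $3,608.04
Private mortgage insurance (PMI) — $1,160.04
Total annual escrow = $2,243.52 + $12,227.64 + $1,339.44 + $3,608.04 + $1,160.04 = $20,578.68
Per month = $20,578.68 / 12 = $1,714.89
Cushion = 2 × $1,714.89 = $3,429.78

$3,429.78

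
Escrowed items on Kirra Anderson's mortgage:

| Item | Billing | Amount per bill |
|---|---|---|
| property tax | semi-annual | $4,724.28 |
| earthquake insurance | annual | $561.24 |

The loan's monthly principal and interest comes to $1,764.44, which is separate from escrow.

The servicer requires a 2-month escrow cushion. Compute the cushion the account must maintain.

$1,668.30

Property tax — $4,724.28 × 2 = $9,448.56
Earthquake insurance — $561.24
Yearly total = $9,448.56 + $561.24 = $10,009.80
Base monthly escrow = $10,009.80 / 12 = $834.15
Reserve = 2 × $834.15 = $1,668.30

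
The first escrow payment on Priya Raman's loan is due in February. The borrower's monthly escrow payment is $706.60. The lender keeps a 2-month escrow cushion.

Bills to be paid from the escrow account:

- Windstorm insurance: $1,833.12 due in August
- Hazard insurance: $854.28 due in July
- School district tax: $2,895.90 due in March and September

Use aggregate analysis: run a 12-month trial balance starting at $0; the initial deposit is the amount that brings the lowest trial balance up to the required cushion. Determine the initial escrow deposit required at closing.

Cushion = 2 × $706.60 = $1,413.20
Trial balance (start $0, +$706.60 each month, − disbursements):
  Feb: +$706.60 → $706.60
  Mar: +$706.60 − $2,895.90 → -$1,482.70
  Apr: +$706.60 → -$776.10
  May: +$706.60 → -$69.50
  Jun: +$706.60 → $637.10
  Jul: +$706.60 − $854.28 → $489.42
  Aug: +$706.60 − $1,833.12 → -$637.10
  Sep: +$706.60 − $2,895.90 → -$2,826.40
  Oct: +$706.60 → -$2,119.80
  Nov: +$706.60 → -$1,413.20
  Dec: +$706.60 → -$706.60
  Jan: +$706.60 → $0.00
Lowest trial balance = -$2,826.40 (Sep)
Initial deposit = cushion − low point = $1,413.20 − (-$2,826.40) = $4,239.60

$4,239.60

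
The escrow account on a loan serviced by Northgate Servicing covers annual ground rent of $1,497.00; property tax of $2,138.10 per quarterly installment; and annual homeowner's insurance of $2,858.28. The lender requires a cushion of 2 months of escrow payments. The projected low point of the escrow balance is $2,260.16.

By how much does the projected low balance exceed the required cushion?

Ground rent — $1,497.00 per year
Property tax — $2,138.10 × 4 = $8,552.40 per year
Homeowner's insurance — $2,858.28 per year
Yearly total = $1,497.00 + $8,552.40 + $2,858.28 = $12,907.68
Monthly escrow = $12,907.68 ÷ 12 = $1,075.64
Required reserve = 2 × $1,075.64 = $2,151.28
Excess over cushion: $2,260.16 − $2,151.28 = $108.88

$108.88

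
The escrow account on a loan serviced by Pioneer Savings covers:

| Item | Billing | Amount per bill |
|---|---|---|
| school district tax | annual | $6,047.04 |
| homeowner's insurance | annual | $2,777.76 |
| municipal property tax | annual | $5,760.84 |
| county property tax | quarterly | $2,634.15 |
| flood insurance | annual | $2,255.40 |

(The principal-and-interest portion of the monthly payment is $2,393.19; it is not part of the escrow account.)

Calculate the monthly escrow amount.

School district tax = $6,047.04/yr
Homeowner's insurance = $2,777.76/yr
Municipal property tax = $5,760.84/yr
County property tax = $2,634.15 × 4 = $10,536.60/yr
Flood insurance = $2,255.40/yr
Total annual escrow = $6,047.04 + $2,777.76 + $5,760.84 + $10,536.60 + $2,255.40 = $27,377.64
Monthly escrow = $27,377.64 ÷ 12 = $2,281.47

$2,281.47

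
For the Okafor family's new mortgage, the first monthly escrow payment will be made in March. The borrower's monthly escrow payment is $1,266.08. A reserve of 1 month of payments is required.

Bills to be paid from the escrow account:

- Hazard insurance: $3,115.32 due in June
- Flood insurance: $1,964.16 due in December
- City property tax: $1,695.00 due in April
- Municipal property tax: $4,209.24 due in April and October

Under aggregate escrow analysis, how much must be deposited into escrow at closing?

Cushion = 1 × $1,266.08 = $1,266.08
Trial balance (start $0, +$1,266.08 each month, − disbursements):
  Mar: +$1,266.08 → $1,266.08
  Apr: +$1,266.08 − $5,904.24 → -$3,372.08
  May: +$1,266.08 → -$2,106.00
  Jun: +$1,266.08 − $3,115.32 → -$3,955.24
  Jul: +$1,266.08 → -$2,689.16
  Aug: +$1,266.08 → -$1,423.08
  Sep: +$1,266.08 → -$157.00
  Oct: +$1,266.08 − $4,209.24 → -$3,100.16
  Nov: +$1,266.08 → -$1,834.08
  Dec: +$1,266.08 − $1,964.16 → -$2,532.16
  Jan: +$1,266.08 → -$1,266.08
  Feb: +$1,266.08 → $0.00
Lowest trial balance = -$3,955.24 (Jun)
Initial deposit = cushion − low point = $1,266.08 − (-$3,955.24) = $5,221.32

$5,221.32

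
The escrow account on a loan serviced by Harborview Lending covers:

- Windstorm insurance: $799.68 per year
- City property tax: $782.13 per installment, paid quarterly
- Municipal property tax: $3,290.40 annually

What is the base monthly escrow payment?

$601.55

Windstorm insurance = $799.68/yr
City property tax = $782.13 × 4 = $3,128.52/yr
Municipal property tax = $3,290.40/yr
Yearly total = $799.68 + $3,128.52 + $3,290.40 = $7,218.60
Base monthly escrow = $7,218.60 ÷ 12 = $601.55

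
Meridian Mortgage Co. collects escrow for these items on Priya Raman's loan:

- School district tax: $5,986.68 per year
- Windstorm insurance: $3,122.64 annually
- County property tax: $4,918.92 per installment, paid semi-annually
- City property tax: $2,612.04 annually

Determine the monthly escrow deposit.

$1,796.60

School district tax — $5,986.68
Windstorm insurance — $3,122.64
County property tax — $4,918.92 × 2 = $9,837.84
City property tax — $2,612.04
Yearly total = $5,986.68 + $3,122.64 + $9,837.84 + $2,612.04 = $21,559.20
Per month = $21,559.20 / 12 = $1,796.60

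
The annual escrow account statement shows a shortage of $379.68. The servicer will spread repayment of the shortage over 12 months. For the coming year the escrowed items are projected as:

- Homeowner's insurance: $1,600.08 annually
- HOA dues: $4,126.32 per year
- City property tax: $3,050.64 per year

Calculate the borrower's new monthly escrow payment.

Homeowner's insurance: $1,600.08/yr
HOA dues: $4,126.32/yr
City property tax: $3,050.64/yr
Total annual escrow = $8,777.04
Monthly escrow = $8,777.04 / 12 = $731.42
Shortage spread = $379.68 ÷ 12 = $31.64/mo
Adjusted monthly = $731.42 + $31.64 = $763.06

$763.06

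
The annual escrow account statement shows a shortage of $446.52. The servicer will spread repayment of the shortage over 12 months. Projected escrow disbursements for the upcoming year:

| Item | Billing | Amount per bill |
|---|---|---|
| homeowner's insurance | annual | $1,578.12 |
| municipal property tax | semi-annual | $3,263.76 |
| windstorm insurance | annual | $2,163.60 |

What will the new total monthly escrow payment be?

Homeowner's insurance = $1,578.12/yr
Municipal property tax = $3,263.76 × 2 = $6,527.52/yr
Windstorm insurance = $2,163.60/yr
Total per year = $10,269.24
Per month = $10,269.24 ÷ 12 = $855.77
Shortage spread = $446.52 / 12 = $37.21/mo
Adjusted monthly = $855.77 + $37.21 = $892.98

$892.98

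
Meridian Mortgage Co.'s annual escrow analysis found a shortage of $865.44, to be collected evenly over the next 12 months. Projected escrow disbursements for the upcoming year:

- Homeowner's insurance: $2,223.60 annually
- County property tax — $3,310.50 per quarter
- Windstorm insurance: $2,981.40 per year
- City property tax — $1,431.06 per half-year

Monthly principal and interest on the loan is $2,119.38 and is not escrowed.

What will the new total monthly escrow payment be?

Homeowner's insurance = $2,223.60
County property tax = $3,310.50 × 4 = $13,242.00
Windstorm insurance = $2,981.40
City property tax = $1,431.06 × 2 = $2,862.12
Combined annual = $2,223.60 + $13,242.00 + $2,981.40 + $2,862.12 = $21,309.12
Monthly = $21,309.12 ÷ 12 = $1,775.76
Monthly shortage recovery: $865.44 ÷ 12 = $72.12
Adjusted monthly = $1,775.76 + $72.12 = $1,847.88

$1,847.88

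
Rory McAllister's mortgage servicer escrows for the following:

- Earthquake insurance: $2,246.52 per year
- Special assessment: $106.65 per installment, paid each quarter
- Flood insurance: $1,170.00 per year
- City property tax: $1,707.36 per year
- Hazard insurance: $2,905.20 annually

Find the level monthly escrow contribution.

Earthquake insurance = $2,246.52 annually
Special assessment = $106.65 × 4 = $426.60 annually
Flood insurance = $1,170.00 annually
City property tax = $1,707.36 annually
Hazard insurance = $2,905.20 annually
Combined annual = $2,246.52 + $426.60 + $1,170.00 + $1,707.36 + $2,905.20 = $8,455.68
Monthly escrow = $8,455.68 ÷ 12 = $704.64

$704.64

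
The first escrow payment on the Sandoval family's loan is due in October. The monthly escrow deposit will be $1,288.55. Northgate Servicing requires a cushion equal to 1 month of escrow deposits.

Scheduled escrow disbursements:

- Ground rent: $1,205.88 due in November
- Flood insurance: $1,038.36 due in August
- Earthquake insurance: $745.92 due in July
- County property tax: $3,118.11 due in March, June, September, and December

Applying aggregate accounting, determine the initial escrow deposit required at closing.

Cushion = 1 × $1,288.55 = $1,288.55
Trial balance (start $0, +$1,288.55 each month, − disbursements):
  Oct: +$1,288.55 → $1,288.55
  Nov: +$1,288.55 − $1,205.88 → $1,371.22
  Dec: +$1,288.55 − $3,118.11 → -$458.34
  Jan: +$1,288.55 → $830.21
  Feb: +$1,288.55 → $2,118.76
  Mar: +$1,288.55 − $3,118.11 → $289.20
  Apr: +$1,288.55 → $1,577.75
  May: +$1,288.55 → $2,866.30
  Jun: +$1,288.55 − $3,118.11 → $1,036.74
  Jul: +$1,288.55 − $745.92 → $1,579.37
  Aug: +$1,288.55 − $1,038.36 → $1,829.56
  Sep: +$1,288.55 − $3,118.11 → $0.00
Lowest trial balance = -$458.34 (Dec)
Initial deposit = cushion − low point = $1,288.55 − (-$458.34) = $1,746.89

$1,746.89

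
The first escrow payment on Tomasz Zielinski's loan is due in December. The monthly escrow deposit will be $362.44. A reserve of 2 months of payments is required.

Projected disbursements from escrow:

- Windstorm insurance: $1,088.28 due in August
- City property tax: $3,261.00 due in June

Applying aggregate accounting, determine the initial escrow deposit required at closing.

Cushion = 2 × $362.44 = $724.88
Trial balance (start $0, +$362.44 each month, − disbursements):
  Dec: +$362.44 → $362.44
  Jan: +$362.44 → $724.88
  Feb: +$362.44 → $1,087.32
  Mar: +$362.44 → $1,449.76
  Apr: +$362.44 → $1,812.20
  May: +$362.44 → $2,174.64
  Jun: +$362.44 − $3,261.00 → -$723.92
  Jul: +$362.44 → -$361.48
  Aug: +$362.44 − $1,088.28 → -$1,087.32
  Sep: +$362.44 → -$724.88
  Oct: +$362.44 → -$362.44
  Nov: +$362.44 → $0.00
Lowest trial balance = -$1,087.32 (Aug)
Initial deposit = cushion − low point = $724.88 − (-$1,087.32) = $1,812.20

$1,812.20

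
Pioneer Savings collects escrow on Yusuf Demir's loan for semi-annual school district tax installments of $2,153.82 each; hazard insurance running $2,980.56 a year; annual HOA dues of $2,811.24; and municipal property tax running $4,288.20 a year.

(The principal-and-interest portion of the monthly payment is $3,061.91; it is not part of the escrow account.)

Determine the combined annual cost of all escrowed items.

School district tax — $2,153.82 × 2 = $4,307.64/yr
Hazard insurance — $2,980.56/yr
HOA dues — $2,811.24/yr
Municipal property tax — $4,288.20/yr
Combined annual = $4,307.64 + $2,980.56 + $2,811.24 + $4,288.20 = $14,387.64

$14,387.64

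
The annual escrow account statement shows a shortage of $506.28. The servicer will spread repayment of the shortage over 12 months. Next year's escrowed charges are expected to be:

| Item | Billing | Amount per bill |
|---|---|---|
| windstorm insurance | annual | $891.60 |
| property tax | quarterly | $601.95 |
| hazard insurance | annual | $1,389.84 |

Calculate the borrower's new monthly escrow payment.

$432.96

Windstorm insurance = $891.60/yr
Property tax = $601.95 × 4 = $2,407.80/yr
Hazard insurance = $1,389.84/yr
Total per year = $4,689.24
Base monthly escrow = $4,689.24 ÷ 12 = $390.77
Shortage spread = $506.28 / 12 = $42.19/mo
New monthly escrow = $390.77 + $42.19 = $432.96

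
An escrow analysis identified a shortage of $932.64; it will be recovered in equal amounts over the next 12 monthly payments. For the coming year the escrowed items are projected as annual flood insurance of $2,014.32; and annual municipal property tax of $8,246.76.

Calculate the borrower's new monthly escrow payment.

Flood insurance — $2,014.32/yr
Municipal property tax — $8,246.76/yr
Annual escrow total = $2,014.32 + $8,246.76 = $10,261.08
Per month = $10,261.08 / 12 = $855.09
Shortage spread = $932.64 ÷ 12 = $77.72/mo
New monthly escrow = $855.09 + $77.72 = $932.81

$932.81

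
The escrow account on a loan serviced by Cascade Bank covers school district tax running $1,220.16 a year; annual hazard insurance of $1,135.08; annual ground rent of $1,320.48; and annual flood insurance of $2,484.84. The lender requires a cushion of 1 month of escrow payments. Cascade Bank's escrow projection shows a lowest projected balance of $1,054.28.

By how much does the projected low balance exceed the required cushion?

$540.90

School district tax — $1,220.16
Hazard insurance — $1,135.08
Ground rent — $1,320.48
Flood insurance — $2,484.84
Total annual escrow = $6,160.56
Per month = $6,160.56 ÷ 12 = $513.38
Required reserve = 1 × $513.38 = $513.38
Excess over cushion: $1,054.28 − $513.38 = $540.90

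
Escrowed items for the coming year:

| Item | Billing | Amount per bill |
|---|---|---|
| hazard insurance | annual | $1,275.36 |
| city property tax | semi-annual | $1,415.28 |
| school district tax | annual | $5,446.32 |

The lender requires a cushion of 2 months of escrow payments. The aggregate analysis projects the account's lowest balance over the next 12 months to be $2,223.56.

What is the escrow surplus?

$631.52

Hazard insurance: $1,275.36/yr
City property tax: $1,415.28 × 2 = $2,830.56/yr
School district tax: $5,446.32/yr
Total annual escrow = $1,275.36 + $2,830.56 + $5,446.32 = $9,552.24
Per month = $9,552.24 / 12 = $796.02
Cushion = 2 × $796.02 = $1,592.04
Surplus = $2,223.56 − $1,592.04 = $631.52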